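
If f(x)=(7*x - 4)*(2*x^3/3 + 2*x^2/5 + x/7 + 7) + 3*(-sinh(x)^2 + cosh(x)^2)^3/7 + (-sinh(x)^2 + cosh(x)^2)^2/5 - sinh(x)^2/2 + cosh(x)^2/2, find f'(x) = 56*x^3/3 + 2*x^2/5 - 6*x/5 + 339/7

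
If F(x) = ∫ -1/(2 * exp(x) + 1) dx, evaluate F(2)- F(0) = -log(3) + log(exp(-2) + 2)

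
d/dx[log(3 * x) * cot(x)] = (-x*log(x)/sin(x)^2 - x*log(3)/sin(x)^2 + 1/tan(x))/x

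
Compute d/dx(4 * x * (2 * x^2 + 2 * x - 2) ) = 24*x^2 + 16*x - 8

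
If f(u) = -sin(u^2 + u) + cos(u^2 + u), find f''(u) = -4*sqrt(2)*u^2*cos(u^2 + u + pi/4) - 4*sqrt(2)*u*cos(u^2 + u + pi/4) - sin(u*(u + 1)) - 3*cos(u*(u + 1))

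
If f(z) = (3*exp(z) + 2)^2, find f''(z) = 36*exp(2*z) + 12*exp(z)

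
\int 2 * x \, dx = x^2 + C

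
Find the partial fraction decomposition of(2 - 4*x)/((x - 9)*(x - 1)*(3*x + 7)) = 3/(10*(3*x + 7)) + 1/(40*(x - 1)) - 1/(8*(x - 9))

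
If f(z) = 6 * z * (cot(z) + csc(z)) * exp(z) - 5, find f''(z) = 6*(z/tan(z) - 2*z*cos(z)/sin(z)^2 + 2*sqrt(2)*z*cos(z + pi/4)/sin(z)^3 + 2*z/sin(z)^3 + 2/tan(z) + 2/sin(z) - 2*cos(z)/sin(z)^2 - 2/sin(z)^2)*exp(z)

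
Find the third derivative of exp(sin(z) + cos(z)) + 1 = (-sqrt(2)*sin(3*z + pi/4)/2 - 3*cos(2*z) + sqrt(2)*cos(z + pi/4)/2)*exp(sin(z))*exp(cos(z))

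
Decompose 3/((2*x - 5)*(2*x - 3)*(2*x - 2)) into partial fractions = -3/(2*(2*x - 3)) + 1/(2*(2*x - 5)) + 1/(2*(x - 1))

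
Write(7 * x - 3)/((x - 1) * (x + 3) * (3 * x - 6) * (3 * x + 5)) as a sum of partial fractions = -3/(8*(3*x + 5)) + 1/(10*(x + 3)) - 1/(24*(x - 1)) + 1/(15*(x - 2))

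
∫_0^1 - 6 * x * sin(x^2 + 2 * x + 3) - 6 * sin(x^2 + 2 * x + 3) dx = 3*cos(6) - 3*cos(3)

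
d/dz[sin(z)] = cos(z)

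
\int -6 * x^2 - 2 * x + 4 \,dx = -2*x^3 - x^2 + 4*x + C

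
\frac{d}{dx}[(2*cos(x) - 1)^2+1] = 4*sin(x) - 4*sin(2*x)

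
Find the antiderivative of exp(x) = exp(x) + C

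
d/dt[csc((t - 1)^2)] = 4*(1 - t)*cos(t^2 - 2*t + 1)/(1 - cos(2*t^2 - 4*t + 2))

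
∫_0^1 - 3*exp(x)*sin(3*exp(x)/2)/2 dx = cos(3*E/2) - cos(3/2)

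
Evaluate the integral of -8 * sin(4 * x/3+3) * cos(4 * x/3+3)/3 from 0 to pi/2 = -sqrt(3)*cos(pi/6 + 6)/2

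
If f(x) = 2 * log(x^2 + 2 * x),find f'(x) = (4*x + 4)/(x^2 + 2*x)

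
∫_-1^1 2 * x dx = 0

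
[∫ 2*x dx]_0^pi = pi^2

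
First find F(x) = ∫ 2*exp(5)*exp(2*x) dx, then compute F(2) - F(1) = -exp(7) + exp(9)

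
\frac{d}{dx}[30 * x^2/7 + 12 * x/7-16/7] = 60*x/7 + 12/7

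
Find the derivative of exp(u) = exp(u)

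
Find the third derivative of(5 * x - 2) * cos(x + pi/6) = 5*x*sin(x + pi/6) - 2*sin(x + pi/6) - 15*cos(x + pi/6)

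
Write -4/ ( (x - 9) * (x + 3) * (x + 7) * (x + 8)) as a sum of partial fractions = 4/(85*(x + 8)) - 1/(16*(x + 7)) + 1/(60*(x + 3)) - 1/(816*(x - 9))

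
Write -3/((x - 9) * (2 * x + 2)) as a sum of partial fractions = 3/(20*(x + 1)) - 3/(20*(x - 9))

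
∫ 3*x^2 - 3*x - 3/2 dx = x^3 - 3*x^2/2 - 3*x/2 + C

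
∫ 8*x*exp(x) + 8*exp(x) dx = 8*x*exp(x) + C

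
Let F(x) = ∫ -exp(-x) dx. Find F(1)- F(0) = -1 + exp(-1)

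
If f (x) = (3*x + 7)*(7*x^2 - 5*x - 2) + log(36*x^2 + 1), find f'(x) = (2268*x^4 + 2448*x^3 - 1413*x^2 + 140*x - 41)/(36*x^2 + 1)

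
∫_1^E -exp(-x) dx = -exp(-1) + exp(-E)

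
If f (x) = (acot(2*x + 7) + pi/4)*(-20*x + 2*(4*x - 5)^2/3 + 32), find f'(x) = (128*x^3*acot(2*x + 7) + 32*pi*x^3 + 616*x^2*acot(2*x + 7) - 32*x^2 + 154*pi*x^2 - 360*x*acot(2*x + 7) - 90*pi*x + 140*x - 3500*acot(2*x + 7) - 875*pi - 146)/(6*x^2 + 42*x + 75)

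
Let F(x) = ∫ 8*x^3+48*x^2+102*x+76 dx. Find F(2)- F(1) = 371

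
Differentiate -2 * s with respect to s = -2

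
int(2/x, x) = 2*log(x) + C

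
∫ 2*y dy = y^2 + C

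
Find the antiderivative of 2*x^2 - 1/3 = 2*x^3/3 - x/3 + C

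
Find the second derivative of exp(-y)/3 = exp(-y)/3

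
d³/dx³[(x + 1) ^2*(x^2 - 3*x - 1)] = 24*x - 6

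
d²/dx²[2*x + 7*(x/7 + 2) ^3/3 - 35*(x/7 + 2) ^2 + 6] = 2*x/49 - 6/7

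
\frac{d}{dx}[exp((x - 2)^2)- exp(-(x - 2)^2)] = (2*x*exp(2*x^2 - 8*x + 8) + 2*x - 4*exp(2*x^2 - 8*x + 8) - 4)*exp(-x^2 + 4*x - 4)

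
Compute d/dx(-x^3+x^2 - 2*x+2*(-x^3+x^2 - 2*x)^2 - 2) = 12*x^5 - 20*x^4 + 40*x^3 - 27*x^2 + 18*x - 2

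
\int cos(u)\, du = sin(u) + C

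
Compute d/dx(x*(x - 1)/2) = x - 1/2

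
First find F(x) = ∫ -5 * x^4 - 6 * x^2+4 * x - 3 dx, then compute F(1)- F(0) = -4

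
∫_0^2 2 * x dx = 4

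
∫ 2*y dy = y^2 + C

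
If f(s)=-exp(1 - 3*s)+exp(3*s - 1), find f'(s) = (3*exp(6*s - 2) + 3)*exp(1 - 3*s)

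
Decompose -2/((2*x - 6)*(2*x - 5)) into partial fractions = 2/(2*x - 5) - 1/(x - 3)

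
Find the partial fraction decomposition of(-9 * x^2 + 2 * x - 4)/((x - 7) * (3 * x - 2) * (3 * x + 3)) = 4/(19*(3*x - 2)) - 1/(8*(x + 1)) - 431/(456*(x - 7))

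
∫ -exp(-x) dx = exp(-x) + C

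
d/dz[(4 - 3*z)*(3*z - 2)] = 18 - 18*z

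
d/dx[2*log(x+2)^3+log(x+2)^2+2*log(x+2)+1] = (6*log(x + 2)^2 + 2*log(x + 2) + 2)/(x + 2)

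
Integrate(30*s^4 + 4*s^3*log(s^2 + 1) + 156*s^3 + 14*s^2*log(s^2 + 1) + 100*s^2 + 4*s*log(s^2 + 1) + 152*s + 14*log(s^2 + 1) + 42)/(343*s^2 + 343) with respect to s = 2*s*(s + 7)*(5*s + log(s^2 + 1) + 3)/343 + C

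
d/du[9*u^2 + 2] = 18*u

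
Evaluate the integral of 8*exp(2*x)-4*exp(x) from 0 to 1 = -1 + (-1 + 2*E)^2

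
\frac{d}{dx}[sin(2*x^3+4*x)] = 6*x^2*cos(2*x^3 + 4*x) + 4*cos(2*x^3 + 4*x)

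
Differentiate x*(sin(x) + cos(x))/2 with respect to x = sqrt(2)*(x*cos(x + pi/4) + sin(x + pi/4))/2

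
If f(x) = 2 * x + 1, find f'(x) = 2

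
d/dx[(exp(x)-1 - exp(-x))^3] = (3*exp(6*x) - 6*exp(5*x) + 6*exp(x) + 3)*exp(-3*x)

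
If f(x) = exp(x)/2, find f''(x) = exp(x)/2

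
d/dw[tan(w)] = cos(w)^(-2)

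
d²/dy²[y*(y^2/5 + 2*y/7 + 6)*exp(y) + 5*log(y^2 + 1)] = (7*y^7*exp(y) + 52*y^6*exp(y) + 306*y^5*exp(y) + 544*y^4*exp(y) + 591*y^3*exp(y) + 932*y^2*exp(y) - 350*y^2 + 292*y*exp(y) + 440*exp(y) + 350)/(35*y^4 + 70*y^2 + 35)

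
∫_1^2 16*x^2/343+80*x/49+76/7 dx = 1972/147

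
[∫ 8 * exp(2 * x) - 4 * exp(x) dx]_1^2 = -(-1 + 2*E)^2 + (-1 + 2*exp(2))^2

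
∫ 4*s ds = 2*s^2 + C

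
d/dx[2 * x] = 2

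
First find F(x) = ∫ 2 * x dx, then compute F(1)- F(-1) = 0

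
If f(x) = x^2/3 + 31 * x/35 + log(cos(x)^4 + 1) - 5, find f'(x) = (70*x*cos(x)^4 + 70*x - 420*sin(x)*cos(x)^3 + 93*cos(x)^4 + 93)/(105*cos(x)^4 + 105)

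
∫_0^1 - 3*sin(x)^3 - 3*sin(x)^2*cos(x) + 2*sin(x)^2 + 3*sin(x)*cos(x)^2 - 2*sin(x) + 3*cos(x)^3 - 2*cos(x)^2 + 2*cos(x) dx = -2 - (sin(2) + 1) + 2*cos(1) + 2*sin(1) + 2*sqrt(2)*sin(pi/4 + 1)^3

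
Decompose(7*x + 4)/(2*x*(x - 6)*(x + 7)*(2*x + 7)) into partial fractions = -82/(931*(2*x + 7)) + 45/(1274*(x + 7)) + 23/(1482*(x - 6)) - 1/(147*x)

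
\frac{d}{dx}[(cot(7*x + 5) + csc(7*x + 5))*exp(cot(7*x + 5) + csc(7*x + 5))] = -7*(sqrt(2)*sin(7*x + pi/4 + 5)*cos(7*x + 5) + sqrt(2)*sin(7*x + pi/4 + 5) + cos(7*x + 5) + 1)*exp((-tan(5)*tan(7*x) + 1)/(tan(7*x) + tan(5)))*exp(1/sin(7*x + 5))/sin(7*x + 5)^3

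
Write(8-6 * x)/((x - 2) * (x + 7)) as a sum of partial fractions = -50/(9*(x + 7)) - 4/(9*(x - 2))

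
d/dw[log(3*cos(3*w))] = -3*tan(3*w)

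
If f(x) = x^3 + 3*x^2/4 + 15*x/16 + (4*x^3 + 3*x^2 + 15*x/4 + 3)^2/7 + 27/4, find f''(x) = 480*x^4/7 + 480*x^3/7 + 468*x^2/7 + 321*x/7 + 597/56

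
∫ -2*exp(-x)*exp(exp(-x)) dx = 2*exp(exp(-x)) + C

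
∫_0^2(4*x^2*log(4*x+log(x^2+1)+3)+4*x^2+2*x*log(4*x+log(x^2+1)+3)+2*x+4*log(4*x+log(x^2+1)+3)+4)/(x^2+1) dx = -3*log(3) + (log(5) + 11)*log(log(5) + 11)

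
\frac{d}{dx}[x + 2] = 1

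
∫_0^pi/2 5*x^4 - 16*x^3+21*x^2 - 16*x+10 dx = (pi + pi^3/8)*((-2 + pi/2)^2 + 1)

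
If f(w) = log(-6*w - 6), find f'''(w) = 2/(w^3 + 3*w^2 + 3*w + 1)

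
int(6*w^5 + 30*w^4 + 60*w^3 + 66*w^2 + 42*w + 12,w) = w^6 + 6*w^5 + 15*w^4 + 22*w^3 + 21*w^2 + 12*w + C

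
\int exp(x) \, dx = exp(x) + C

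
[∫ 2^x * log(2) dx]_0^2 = 3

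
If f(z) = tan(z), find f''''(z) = 24*tan(z)^5 + 40*tan(z)^3 + 16*tan(z)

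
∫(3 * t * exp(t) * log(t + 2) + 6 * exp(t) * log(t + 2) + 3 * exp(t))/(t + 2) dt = 3*exp(t)*log(t + 2) + C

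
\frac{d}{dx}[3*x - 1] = 3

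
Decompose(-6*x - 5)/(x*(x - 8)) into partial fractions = -53/(8*(x - 8)) + 5/(8*x)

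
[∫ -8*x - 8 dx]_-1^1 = -16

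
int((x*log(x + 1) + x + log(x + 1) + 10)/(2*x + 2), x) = (x + 10)*log(x + 1)/2 + C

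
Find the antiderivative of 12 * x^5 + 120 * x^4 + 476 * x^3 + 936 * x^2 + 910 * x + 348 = 2*x^6 + 24*x^5 + 119*x^4 + 312*x^3 + 455*x^2 + 348*x + C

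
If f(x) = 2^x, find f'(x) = 2^x*log(2)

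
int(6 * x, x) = 3*x^2 + C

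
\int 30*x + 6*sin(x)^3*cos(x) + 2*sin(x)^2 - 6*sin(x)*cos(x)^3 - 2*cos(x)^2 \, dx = 15*x^2 - sin(2*x) + 3*cos(4*x)/8 + C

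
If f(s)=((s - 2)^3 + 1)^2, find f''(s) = 30*s^4 - 240*s^3 + 720*s^2 - 948*s + 456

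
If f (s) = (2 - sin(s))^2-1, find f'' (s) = 4*sin(s) + 2*cos(2*s)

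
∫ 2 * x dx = x^2 + C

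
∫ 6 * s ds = 3*s^2 + C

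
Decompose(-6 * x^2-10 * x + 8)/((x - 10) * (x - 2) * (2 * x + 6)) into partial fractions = -8/(65*(x + 3)) + 9/(20*(x - 2)) - 173/(52*(x - 10))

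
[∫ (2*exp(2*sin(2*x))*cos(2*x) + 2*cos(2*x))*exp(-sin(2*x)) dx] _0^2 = -exp(-sin(4)) + exp(sin(4))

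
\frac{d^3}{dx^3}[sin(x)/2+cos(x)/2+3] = sin(x)/2 - cos(x)/2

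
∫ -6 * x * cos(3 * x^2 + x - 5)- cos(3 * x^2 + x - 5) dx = -sin(3*x^2 + x - 5) + C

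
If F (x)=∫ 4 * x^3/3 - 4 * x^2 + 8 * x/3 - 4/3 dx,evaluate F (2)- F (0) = -8/3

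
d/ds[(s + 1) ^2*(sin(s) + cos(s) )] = -s^2*sin(s) + s^2*cos(s) + 4*s*cos(s) + sin(s) + 3*cos(s)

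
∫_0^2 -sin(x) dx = -1 + cos(2)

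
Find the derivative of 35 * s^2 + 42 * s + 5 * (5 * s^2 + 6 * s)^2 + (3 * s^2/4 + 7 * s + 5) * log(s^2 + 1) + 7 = (1000*s^5 + 1800*s^4 + 3*s^3*log(s^2 + 1) + 1863*s^3 + 14*s^2*log(s^2 + 1) + 1912*s^2 + 3*s*log(s^2 + 1) + 880*s + 14*log(s^2 + 1) + 84)/(2*s^2 + 2)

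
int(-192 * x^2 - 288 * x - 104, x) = -64*x^3 - 144*x^2 - 104*x + C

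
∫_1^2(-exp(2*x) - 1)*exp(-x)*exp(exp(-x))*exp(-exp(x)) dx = -exp(-E + exp(-1)) + exp(-exp(2) + exp(-2))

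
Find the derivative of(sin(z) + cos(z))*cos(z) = sqrt(2)*cos(2*z + pi/4)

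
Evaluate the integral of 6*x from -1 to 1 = 0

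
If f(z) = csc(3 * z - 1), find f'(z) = -3*cot(3*z - 1)*csc(3*z - 1)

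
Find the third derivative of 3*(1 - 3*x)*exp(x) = -9*x*exp(x) - 24*exp(x)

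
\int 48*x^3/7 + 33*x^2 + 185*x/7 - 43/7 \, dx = 12*x^4/7 + 11*x^3 + 185*x^2/14 - 43*x/7 + C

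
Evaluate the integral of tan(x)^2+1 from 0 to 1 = tan(1)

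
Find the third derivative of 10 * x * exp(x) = 10*x*exp(x) + 30*exp(x)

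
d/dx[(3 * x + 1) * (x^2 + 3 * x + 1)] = 9*x^2 + 20*x + 6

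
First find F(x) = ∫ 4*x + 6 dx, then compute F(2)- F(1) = 12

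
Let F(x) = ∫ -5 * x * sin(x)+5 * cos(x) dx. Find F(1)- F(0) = 5*cos(1)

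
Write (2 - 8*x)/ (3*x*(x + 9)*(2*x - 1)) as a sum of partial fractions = -8/(57*(2*x - 1)) + 74/(513*(x + 9)) - 2/(27*x)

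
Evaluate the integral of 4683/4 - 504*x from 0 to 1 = 3675/4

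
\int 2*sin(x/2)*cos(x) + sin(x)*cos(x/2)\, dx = 2*sin(x/2)*sin(x) + C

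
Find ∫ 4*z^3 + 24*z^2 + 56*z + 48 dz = z^4 + 8*z^3 + 28*z^2 + 48*z + C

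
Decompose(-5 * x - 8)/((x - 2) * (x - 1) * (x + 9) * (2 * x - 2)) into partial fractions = -37/(2200*(x + 9)) + 167/(200*(x - 1)) + 13/(20*(x - 1)^2) - 9/(11*(x - 2))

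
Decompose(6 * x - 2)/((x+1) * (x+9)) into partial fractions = 7/(x + 9) - 1/(x + 1)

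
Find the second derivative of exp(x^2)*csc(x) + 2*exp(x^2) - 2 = (8*x^2 + 4*x^2/sin(x) - 4*x*cos(x)/sin(x)^2 + 4 + 1/sin(x) + 2/sin(x)^3)*exp(x^2)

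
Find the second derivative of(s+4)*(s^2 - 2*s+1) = 6*s + 4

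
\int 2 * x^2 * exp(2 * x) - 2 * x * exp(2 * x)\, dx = (x - 1)^2*exp(2*x) + C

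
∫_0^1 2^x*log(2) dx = 1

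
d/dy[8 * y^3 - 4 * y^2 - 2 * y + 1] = 24*y^2 - 8*y - 2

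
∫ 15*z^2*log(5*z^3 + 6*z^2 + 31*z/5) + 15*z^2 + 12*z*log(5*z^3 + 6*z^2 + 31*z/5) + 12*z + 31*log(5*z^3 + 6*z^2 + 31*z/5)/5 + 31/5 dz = z*(25*z^2 + 30*z + 31)*log(z*(25*z^2 + 30*z + 31)/5)/5 + C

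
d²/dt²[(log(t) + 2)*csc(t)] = (-t^2*log(t) + 2*t^2*log(t)/sin(t)^2 - 2*t^2 + 4*t^2/sin(t)^2 - 2*t*cos(t)/sin(t) - 1)/(t^2*sin(t))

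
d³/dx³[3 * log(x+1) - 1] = 6/(x^3 + 3*x^2 + 3*x + 1)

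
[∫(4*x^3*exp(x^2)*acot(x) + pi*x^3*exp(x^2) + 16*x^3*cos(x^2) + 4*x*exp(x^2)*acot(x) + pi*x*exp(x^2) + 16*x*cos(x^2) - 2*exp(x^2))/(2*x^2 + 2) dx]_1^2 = -E*pi/2 - 4*sin(1) + 4*sin(4) + (acot(2) + pi/4)*exp(4)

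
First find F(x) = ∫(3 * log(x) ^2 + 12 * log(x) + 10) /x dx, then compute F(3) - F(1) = -8 - 2*log(3) + (log(3) + 2)^3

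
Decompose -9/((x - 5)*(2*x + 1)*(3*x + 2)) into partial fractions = -81/(17*(3*x + 2)) + 36/(11*(2*x + 1)) - 9/(187*(x - 5))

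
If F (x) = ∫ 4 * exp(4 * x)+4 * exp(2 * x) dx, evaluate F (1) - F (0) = -4 + (1 + exp(2))^2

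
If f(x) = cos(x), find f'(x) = -sin(x)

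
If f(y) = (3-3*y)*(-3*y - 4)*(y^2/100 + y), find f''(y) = 27*y^2/25 + 2709*y/50 + 144/25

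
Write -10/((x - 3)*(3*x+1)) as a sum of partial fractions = 3/(3*x + 1) - 1/(x - 3)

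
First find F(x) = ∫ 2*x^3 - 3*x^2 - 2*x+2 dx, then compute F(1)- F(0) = 1/2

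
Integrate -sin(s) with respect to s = cos(s) + C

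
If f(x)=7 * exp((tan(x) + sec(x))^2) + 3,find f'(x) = 14*(sin(x) + 1)^2*exp(2*sin(x)/cos(x)^2)*exp(cos(x)^(-2))*exp(tan(x)^2)/cos(x)^3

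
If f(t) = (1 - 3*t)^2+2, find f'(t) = 18*t - 6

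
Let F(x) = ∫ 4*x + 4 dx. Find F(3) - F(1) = 24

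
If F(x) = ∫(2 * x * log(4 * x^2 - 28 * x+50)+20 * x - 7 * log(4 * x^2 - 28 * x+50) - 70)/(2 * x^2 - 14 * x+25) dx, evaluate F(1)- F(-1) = -5*log(82) - log(82)^2/4 + log(26)^2/4 + 5*log(26)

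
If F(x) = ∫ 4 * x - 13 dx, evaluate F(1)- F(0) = -11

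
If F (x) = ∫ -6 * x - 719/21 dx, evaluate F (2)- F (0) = -1690/21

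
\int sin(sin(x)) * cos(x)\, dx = -cos(sin(x)) + C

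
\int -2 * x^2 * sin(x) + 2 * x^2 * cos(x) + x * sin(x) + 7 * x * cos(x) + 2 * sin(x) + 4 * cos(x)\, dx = sqrt(2)*(2*x^2 + 3*x + 1)*sin(x + pi/4) + C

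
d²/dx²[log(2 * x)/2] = -1/(2*x^2)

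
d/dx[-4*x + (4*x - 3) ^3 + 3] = 192*x^2 - 288*x + 104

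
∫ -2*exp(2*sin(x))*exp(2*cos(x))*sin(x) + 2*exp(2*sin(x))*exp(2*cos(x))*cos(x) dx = exp(2*sqrt(2)*sin(x + pi/4)) + C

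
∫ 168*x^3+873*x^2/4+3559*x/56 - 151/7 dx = 42*x^4 + 291*x^3/4 + 3559*x^2/112 - 151*x/7 + C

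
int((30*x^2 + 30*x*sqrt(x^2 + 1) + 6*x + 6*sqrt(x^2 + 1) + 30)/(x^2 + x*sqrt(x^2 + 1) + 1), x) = 30*x + 6*log(x + sqrt(x^2 + 1)) + C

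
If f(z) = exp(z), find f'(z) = exp(z)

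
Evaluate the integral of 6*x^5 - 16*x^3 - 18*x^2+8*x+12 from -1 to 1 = 12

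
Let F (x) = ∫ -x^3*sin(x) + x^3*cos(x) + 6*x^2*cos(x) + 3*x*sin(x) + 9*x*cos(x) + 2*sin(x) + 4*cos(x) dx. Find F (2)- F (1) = 27*cos(2) - 8*sin(1) - 8*cos(1) + 27*sin(2)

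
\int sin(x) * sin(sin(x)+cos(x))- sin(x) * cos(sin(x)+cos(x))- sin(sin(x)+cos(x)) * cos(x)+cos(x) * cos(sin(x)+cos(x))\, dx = sqrt(2)*sin(sqrt(2)*sin(x + pi/4) + pi/4) + C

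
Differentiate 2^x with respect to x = 2^x*log(2)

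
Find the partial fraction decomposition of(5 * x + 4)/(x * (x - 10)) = 27/(5*(x - 10)) - 2/(5*x)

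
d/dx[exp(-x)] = -exp(-x)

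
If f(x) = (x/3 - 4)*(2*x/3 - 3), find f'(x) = 4*x/9 - 11/3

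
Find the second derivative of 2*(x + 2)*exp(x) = 2*x*exp(x) + 8*exp(x)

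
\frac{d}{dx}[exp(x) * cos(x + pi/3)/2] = -sqrt(2)*exp(x)*sin(x + pi/12)/2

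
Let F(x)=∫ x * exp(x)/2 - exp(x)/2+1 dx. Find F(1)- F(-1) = -E/2 + 3*exp(-1)/2 + 2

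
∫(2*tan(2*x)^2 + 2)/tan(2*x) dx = log(2*tan(2*x)) + C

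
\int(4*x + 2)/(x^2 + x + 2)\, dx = 2*log(x^2 + x + 2) + C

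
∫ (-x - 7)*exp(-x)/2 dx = (x + 8)*exp(-x)/2 + C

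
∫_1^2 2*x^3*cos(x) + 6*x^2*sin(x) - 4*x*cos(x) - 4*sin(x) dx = 2*sin(1) + 8*sin(2)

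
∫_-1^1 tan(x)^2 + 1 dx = 2*tan(1)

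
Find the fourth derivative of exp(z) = exp(z)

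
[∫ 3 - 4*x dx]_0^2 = -2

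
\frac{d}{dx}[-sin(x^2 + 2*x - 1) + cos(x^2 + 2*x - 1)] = -2*x*sin(x^2 + 2*x - 1) - 2*x*cos(x^2 + 2*x - 1) - 2*sin(x^2 + 2*x - 1) - 2*cos(x^2 + 2*x - 1)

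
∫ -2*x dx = -x^2 + C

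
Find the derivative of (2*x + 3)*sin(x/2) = x*cos(x/2) + 2*sin(x/2) + 3*cos(x/2)/2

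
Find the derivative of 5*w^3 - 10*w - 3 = 15*w^2 - 10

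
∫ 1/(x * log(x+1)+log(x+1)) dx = log(log(x + 1)) + C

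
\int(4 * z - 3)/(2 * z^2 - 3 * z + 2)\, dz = log(4*z^2 - 6*z + 4) + C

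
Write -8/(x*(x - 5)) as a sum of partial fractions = -8/(5*(x - 5)) + 8/(5*x)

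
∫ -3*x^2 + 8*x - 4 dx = -x^3 + 4*x^2 - 4*x + C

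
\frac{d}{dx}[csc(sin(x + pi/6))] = -cos(x + pi/6)*cot(sin(x + pi/6))*csc(sin(x + pi/6))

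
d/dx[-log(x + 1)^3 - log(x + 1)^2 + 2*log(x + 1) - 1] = (-3*log(x + 1)^2 - 2*log(x + 1) + 2)/(x + 1)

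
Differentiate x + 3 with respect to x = 1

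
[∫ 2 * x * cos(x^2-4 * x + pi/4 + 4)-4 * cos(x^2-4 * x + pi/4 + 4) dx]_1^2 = -sin(pi/4 + 1) + sqrt(2)/2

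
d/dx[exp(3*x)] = 3*exp(3*x)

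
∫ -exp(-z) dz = exp(-z) + C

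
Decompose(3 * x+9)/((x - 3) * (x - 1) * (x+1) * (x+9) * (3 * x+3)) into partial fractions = -1/(1280*(x + 9)) + 9/(256*(x + 1)) + 1/(32*(x + 1)^2) - 1/(20*(x - 1)) + 1/(64*(x - 3))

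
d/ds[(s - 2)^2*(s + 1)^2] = 4*s^3 - 6*s^2 - 6*s + 4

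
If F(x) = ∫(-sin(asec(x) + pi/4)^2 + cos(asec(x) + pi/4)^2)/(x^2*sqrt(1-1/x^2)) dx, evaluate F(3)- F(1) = -1/2 - (4 - sqrt(2))*(sqrt(2) + 4)/36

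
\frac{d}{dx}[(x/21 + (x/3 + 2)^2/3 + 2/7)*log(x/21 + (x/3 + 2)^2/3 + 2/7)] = 2*x*log(7*x^2/9 + 31*x/3 + 34)/27 - 2*x*log(21)/27 + 2*x/27 + 31*log(7*x^2/9 + 31*x/3 + 34)/63 - 31*log(21)/63 + 31/63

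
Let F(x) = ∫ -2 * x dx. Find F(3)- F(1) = -8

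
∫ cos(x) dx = sin(x) + C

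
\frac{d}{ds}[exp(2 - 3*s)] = -3*exp(2 - 3*s)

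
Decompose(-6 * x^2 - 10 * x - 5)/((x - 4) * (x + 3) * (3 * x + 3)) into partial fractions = -29/(42*(x + 3)) + 1/(30*(x + 1)) - 47/(35*(x - 4))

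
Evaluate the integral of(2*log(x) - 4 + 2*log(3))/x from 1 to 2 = -(-2 + log(3))^2 + (-2 + log(6))^2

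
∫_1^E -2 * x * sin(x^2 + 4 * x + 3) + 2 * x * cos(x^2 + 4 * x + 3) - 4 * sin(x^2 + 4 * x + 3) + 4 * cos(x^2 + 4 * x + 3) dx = -sin(8) + cos(1 - (2 + E)^2) - cos(8) - sin(1 - (2 + E)^2)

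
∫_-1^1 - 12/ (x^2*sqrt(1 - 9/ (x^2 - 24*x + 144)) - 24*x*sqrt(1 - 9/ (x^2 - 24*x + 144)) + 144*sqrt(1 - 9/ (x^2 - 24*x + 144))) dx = -4*asec(-11/3) + 4*asec(-13/3)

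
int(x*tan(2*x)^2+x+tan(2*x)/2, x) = x*tan(2*x)/2 + C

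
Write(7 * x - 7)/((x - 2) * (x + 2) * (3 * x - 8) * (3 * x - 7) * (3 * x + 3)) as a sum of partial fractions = -42/(65*(3*x - 7)) + 15/(44*(3*x - 8)) - 1/(104*(x + 2)) + 7/(495*(x + 1)) + 7/(72*(x - 2))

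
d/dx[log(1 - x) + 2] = 1/(x - 1)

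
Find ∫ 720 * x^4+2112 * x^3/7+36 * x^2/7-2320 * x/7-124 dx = 144*x^5 + 528*x^4/7 + 12*x^3/7 - 1160*x^2/7 - 124*x + C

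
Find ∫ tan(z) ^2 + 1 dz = tan(z) + C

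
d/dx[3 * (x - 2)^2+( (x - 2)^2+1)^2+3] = 4*x^3 - 24*x^2 + 58*x - 52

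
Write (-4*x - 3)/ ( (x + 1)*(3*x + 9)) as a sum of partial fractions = -3/(2*(x + 3)) + 1/(6*(x + 1))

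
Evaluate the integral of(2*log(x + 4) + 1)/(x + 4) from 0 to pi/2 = -log(4)^2 - log(4) + log(pi/2 + 4) + log(pi/2 + 4)^2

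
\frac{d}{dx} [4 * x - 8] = 4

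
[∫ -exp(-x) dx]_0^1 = -1 + exp(-1)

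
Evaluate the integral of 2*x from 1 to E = -1 + exp(2)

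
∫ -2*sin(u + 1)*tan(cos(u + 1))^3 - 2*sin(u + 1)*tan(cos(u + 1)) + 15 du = 15*u + tan(cos(u + 1))^2 + C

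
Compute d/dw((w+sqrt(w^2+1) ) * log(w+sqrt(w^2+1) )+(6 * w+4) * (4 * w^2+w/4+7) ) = (72*w^2*sqrt(w^2 + 1) + 35*w*sqrt(w^2 + 1) + w*log(w + sqrt(w^2 + 1)) + w + sqrt(w^2 + 1)*log(w + sqrt(w^2 + 1)) + 44*sqrt(w^2 + 1))/sqrt(w^2 + 1)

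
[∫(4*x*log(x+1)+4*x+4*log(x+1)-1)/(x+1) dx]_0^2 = 7*log(3)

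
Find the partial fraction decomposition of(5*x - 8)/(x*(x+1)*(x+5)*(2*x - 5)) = 12/(175*(2*x - 5)) + 11/(100*(x + 5)) - 13/(28*(x + 1)) + 8/(25*x)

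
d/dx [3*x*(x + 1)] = 6*x + 3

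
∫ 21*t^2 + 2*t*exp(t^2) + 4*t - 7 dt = 7*t^3 + 2*t^2 - 7*t + exp(t^2) + C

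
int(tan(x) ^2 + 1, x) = tan(x) + C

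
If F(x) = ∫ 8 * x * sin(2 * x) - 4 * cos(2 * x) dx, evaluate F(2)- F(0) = -8*cos(4)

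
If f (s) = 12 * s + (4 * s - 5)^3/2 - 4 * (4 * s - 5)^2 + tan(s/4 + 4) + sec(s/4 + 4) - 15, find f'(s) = 96*s^2 - 368*s + tan(s/4 + 4)^2/4 + tan(s/4 + 4)*sec(s/4 + 4)/4 + 1289/4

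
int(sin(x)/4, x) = -cos(x)/4 + C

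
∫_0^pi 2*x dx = pi^2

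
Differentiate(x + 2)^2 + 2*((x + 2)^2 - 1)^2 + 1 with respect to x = 8*x^3 + 48*x^2 + 90*x + 52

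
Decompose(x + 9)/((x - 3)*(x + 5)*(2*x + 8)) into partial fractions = 1/(4*(x + 5)) - 5/(14*(x + 4)) + 3/(28*(x - 3))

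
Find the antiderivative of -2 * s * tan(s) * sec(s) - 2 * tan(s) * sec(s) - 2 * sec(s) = (-2*s - 2)*sec(s) + C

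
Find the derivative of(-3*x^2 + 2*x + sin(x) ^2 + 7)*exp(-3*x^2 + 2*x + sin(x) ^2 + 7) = 2*(9*x^3 - 3*x^2*sin(x)*cos(x) - 9*x^2 - 3*x*sin(x)^2 + 2*x*sin(x)*cos(x) - 22*x + sin(x)^3*cos(x) + sin(x)^2 + 8*sin(x)*cos(x) + 8)*exp(7)*exp(2*x)*exp(-3*x^2)*exp(sin(x)^2)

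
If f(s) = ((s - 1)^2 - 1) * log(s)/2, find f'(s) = s*log(s) + s/2 - log(s) - 1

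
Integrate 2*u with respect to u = u^2 + C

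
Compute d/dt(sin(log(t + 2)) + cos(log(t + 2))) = sqrt(2)*cos(log(t + 2) + pi/4)/(t + 2)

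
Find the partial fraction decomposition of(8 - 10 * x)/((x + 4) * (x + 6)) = -34/(x + 6) + 24/(x + 4)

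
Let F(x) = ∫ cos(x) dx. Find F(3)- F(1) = -sin(1) + sin(3)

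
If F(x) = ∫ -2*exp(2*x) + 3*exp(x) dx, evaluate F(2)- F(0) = -(-1 + exp(2))^2 - 1 + exp(2)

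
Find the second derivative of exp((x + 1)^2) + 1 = 4*x^2*exp(x^2 + 2*x + 1) + 8*x*exp(x^2 + 2*x + 1) + 6*exp(x^2 + 2*x + 1)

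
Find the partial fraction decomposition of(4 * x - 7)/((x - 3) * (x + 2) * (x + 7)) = -7/(10*(x + 7)) + 3/(5*(x + 2)) + 1/(10*(x - 3))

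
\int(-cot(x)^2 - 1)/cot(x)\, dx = log(3*cot(x)) + C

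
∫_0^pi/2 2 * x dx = pi^2/4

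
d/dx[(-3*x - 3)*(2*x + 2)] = -12*x - 12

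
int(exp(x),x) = exp(x) + C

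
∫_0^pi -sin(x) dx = -2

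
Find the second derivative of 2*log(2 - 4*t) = -8/(4*t^2 - 4*t + 1)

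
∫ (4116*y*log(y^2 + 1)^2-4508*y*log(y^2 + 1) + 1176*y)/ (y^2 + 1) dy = 49*(14*log(y^2 + 1)^2 - 23*log(y^2 + 1) + 12)*log(y^2 + 1) + C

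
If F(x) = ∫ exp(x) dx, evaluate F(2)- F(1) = -E + exp(2)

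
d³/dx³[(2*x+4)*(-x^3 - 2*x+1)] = -48*x - 24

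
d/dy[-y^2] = -2*y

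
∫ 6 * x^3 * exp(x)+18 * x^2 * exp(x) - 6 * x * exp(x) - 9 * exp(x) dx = (6*x^3 - 6*x - 3)*exp(x) + C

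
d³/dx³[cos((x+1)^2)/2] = 4*x^3*sin(x^2 + 2*x + 1) + 12*x^2*sin(x^2 + 2*x + 1) + 12*x*sin(x^2 + 2*x + 1) - 6*x*cos(x^2 + 2*x + 1) + 4*sin(x^2 + 2*x + 1) - 6*cos(x^2 + 2*x + 1)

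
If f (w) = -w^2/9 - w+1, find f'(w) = -2*w/9 - 1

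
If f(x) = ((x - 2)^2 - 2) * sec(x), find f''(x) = (-x^2 + 2*x^2/cos(x)^2 + 4*x*sin(x)/cos(x) + 4*x - 8*x/cos(x)^2 - 8*sin(x)/cos(x) + 4/cos(x)^2)/cos(x)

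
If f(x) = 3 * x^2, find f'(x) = 6*x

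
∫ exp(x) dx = exp(x) + C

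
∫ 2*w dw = w^2 + C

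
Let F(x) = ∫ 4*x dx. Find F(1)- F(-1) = 0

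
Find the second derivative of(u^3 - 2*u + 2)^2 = 30*u^4 - 48*u^2 + 24*u + 8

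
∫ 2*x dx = x^2 + C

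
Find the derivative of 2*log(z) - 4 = 2/z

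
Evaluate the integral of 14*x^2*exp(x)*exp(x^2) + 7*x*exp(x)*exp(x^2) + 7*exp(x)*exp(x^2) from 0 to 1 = 7*exp(2)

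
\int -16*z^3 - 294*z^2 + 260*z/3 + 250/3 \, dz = -4*z^4 - 98*z^3 + 130*z^2/3 + 250*z/3 + C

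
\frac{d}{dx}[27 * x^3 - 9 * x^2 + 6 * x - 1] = 81*x^2 - 18*x + 6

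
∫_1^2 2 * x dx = 3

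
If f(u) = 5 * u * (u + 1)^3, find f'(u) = 20*u^3 + 45*u^2 + 30*u + 5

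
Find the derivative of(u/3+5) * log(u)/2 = (u*log(u) + u + 15)/(6*u)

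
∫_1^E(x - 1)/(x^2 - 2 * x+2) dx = log(1 + (-1 + E)^2)/2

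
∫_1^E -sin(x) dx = cos(E) - cos(1)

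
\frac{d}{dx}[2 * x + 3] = 2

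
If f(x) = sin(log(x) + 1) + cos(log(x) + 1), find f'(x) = sqrt(2)*cos(log(x) + pi/4 + 1)/x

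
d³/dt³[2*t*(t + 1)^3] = 48*t + 36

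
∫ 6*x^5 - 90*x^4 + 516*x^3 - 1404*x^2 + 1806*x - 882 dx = x^6 - 18*x^5 + 129*x^4 - 468*x^3 + 903*x^2 - 882*x + C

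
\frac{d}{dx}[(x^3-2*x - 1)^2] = 6*x^5 - 16*x^3 - 6*x^2 + 8*x + 4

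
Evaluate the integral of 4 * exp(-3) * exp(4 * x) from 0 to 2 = -exp(-3) + exp(5)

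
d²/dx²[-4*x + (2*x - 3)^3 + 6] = 48*x - 72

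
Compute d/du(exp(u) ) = exp(u)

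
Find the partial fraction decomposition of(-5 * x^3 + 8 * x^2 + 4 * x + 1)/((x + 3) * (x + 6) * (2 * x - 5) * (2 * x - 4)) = -137/(374*(2*x - 5)) - 1345/(816*(x + 6)) + 98/(165*(x + 3)) - 1/(80*(x - 2))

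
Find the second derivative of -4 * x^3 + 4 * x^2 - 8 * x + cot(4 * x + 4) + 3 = -24*x + 8 + 32*cos(4*x + 4)/sin(4*x + 4)^3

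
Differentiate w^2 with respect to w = 2*w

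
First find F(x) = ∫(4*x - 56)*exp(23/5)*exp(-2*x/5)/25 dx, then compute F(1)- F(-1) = -5*exp(5) + 21*exp(21/5)/5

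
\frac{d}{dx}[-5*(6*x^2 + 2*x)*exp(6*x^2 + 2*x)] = -360*x^3*exp(6*x^2 + 2*x) - 180*x^2*exp(6*x^2 + 2*x) - 80*x*exp(6*x^2 + 2*x) - 10*exp(6*x^2 + 2*x)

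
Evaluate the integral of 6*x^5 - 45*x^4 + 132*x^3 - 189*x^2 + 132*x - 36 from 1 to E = (-2 + E)^3*(-1 + E)^3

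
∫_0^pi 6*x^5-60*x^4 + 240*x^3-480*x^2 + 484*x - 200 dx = -72 + (-2 + pi)^6 + 2*(-2 + pi)^2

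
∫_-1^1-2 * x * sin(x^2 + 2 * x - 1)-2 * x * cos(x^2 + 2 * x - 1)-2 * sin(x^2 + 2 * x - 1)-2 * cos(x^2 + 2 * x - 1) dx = -2*sin(2)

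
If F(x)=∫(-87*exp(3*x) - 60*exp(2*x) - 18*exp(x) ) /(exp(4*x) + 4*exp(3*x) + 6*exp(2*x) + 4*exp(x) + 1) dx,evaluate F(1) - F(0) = -18*E/(1 + E) - 12*exp(2)/(1 + E)^2 - 15*exp(3)/(1 + E)^3 + 111/8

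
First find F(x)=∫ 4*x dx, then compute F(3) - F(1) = 16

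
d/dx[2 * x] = 2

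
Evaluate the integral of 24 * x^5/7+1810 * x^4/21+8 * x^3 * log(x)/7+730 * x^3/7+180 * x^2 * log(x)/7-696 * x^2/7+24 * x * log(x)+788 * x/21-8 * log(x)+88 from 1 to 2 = 736*log(2)/7 + 2528/3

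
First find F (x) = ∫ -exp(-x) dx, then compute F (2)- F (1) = -exp(-1) + exp(-2)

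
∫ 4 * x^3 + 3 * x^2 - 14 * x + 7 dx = x^4 + x^3 - 7*x^2 + 7*x + C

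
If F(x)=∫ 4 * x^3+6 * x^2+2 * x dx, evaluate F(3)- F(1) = 140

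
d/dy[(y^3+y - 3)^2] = 6*y^5 + 8*y^3 - 18*y^2 + 2*y - 6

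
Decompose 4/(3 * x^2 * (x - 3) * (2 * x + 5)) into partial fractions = -32/(825*(2*x + 5)) + 4/(297*(x - 3)) + 4/(675*x) - 4/(45*x^2)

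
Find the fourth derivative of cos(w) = cos(w)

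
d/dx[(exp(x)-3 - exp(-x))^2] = (2*exp(4*x) - 6*exp(3*x) - 6*exp(x) - 2)*exp(-2*x)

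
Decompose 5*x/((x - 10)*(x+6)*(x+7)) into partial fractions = -35/(17*(x + 7)) + 15/(8*(x + 6)) + 25/(136*(x - 10))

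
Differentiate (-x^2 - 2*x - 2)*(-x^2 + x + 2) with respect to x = 4*x^3 + 3*x^2 - 4*x - 6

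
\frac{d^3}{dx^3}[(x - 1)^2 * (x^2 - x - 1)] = 24*x - 18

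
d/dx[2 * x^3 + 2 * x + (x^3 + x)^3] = 9*x^8 + 21*x^6 + 15*x^4 + 9*x^2 + 2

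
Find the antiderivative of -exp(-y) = exp(-y) + C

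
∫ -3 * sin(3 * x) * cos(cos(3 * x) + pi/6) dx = sin(cos(3*x) + pi/6) + C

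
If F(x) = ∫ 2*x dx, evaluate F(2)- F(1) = 3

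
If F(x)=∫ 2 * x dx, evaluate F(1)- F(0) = 1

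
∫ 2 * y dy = y^2 + C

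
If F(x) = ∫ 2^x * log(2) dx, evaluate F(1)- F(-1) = 3/2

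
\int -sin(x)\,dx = cos(x) + C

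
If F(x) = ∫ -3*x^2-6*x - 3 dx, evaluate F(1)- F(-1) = -8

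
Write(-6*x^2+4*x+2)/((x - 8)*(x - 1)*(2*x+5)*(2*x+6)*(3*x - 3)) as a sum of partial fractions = 52/(441*(2*x + 5)) - 2/(33*(x + 3)) + 1/(147*(x - 1)) - 25/(4851*(x - 8))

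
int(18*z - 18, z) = 9*z^2 - 18*z + C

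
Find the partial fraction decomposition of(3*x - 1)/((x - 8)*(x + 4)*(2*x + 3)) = 22/(95*(2*x + 3)) - 13/(60*(x + 4)) + 23/(228*(x - 8))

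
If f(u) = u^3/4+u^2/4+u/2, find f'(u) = 3*u^2/4 + u/2 + 1/2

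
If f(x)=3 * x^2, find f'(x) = 6*x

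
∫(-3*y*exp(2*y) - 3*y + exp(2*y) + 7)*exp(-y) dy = -2*(3*y - 4)*sinh(y) + C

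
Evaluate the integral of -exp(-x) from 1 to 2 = -exp(-1) + exp(-2)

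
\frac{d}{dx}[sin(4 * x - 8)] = 4*cos(4*x - 8)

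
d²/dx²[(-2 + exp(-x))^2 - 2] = (4 - 4*exp(x))*exp(-2*x)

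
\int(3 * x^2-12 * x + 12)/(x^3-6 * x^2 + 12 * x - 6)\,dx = log((x - 2)^3 + 2) + C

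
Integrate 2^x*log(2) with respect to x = 2^x + C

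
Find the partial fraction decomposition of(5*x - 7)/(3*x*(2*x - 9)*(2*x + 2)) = 31/(297*(2*x - 9)) - 2/(11*(x + 1)) + 7/(54*x)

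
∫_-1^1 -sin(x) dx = 0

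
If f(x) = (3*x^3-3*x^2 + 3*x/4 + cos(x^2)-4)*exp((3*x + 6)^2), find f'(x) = (54*x^4 + 54*x^3 - 171*x^2/2 - 2*x*sin(x^2) + 18*x*cos(x^2) - 51*x + 36*cos(x^2) - 573/4)*exp(36)*exp(36*x)*exp(9*x^2)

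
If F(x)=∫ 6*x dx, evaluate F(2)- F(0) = 12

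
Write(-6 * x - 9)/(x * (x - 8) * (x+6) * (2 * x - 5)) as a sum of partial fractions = 192/(935*(2*x - 5)) - 9/(476*(x + 6)) - 57/(1232*(x - 8)) - 3/(80*x)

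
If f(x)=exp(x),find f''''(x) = exp(x)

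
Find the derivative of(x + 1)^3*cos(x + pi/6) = (x + 1)^2*(-x*sin(x + pi/6) - sin(x + pi/6) + 3*cos(x + pi/6))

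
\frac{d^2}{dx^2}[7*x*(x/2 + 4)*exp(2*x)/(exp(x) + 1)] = (7*x^2*exp(4*x) + 21*x^2*exp(3*x) + 28*x^2*exp(2*x) + 84*x*exp(4*x) + 252*x*exp(3*x) + 280*x*exp(2*x) + 126*exp(4*x) + 364*exp(3*x) + 238*exp(2*x))/(2*exp(3*x) + 6*exp(2*x) + 6*exp(x) + 2)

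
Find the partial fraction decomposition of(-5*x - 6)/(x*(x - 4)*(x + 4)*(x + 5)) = -19/(45*(x + 5)) + 7/(16*(x + 4)) - 13/(144*(x - 4)) + 3/(40*x)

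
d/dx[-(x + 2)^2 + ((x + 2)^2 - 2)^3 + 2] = 6*x^5 + 60*x^4 + 216*x^3 + 336*x^2 + 214*x + 44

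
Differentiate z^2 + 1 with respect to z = 2*z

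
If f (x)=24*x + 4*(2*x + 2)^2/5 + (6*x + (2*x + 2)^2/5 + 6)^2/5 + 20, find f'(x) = 64*x^3/125 + 912*x^2/125 + 4232*x/125 + 6384/125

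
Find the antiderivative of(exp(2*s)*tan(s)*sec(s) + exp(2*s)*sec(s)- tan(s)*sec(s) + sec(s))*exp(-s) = 2*sinh(s)*sec(s) + C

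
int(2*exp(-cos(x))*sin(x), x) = 2*exp(-cos(x)) + C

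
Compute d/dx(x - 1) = 1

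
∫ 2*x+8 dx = x^2 + 8*x + C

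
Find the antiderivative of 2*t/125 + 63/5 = t^2/125 + 63*t/5 + C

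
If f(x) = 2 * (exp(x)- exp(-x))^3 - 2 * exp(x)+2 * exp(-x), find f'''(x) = (54*exp(6*x) - 8*exp(4*x) - 8*exp(2*x) + 54)*exp(-3*x)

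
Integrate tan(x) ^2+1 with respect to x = tan(x) + C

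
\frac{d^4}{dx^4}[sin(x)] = sin(x)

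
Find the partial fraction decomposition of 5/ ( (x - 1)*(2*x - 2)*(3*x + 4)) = 45/(98*(3*x + 4)) - 15/(98*(x - 1)) + 5/(14*(x - 1)^2)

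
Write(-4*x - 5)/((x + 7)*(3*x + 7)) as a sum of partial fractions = 13/(14*(3*x + 7)) - 23/(14*(x + 7))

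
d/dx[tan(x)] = cos(x)^(-2)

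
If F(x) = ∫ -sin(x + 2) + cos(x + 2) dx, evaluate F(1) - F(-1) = cos(3) - sin(1) - cos(1) + sin(3)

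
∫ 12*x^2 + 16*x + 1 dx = 4*x^3 + 8*x^2 + x + C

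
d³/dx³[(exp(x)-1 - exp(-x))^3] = (27*exp(6*x) - 24*exp(5*x) + 24*exp(x) + 27)*exp(-3*x)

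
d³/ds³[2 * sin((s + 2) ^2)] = -16*s^3*cos(s^2 + 4*s + 4) - 96*s^2*cos(s^2 + 4*s + 4) - 24*s*sin(s^2 + 4*s + 4) - 192*s*cos(s^2 + 4*s + 4) - 48*sin(s^2 + 4*s + 4) - 128*cos(s^2 + 4*s + 4)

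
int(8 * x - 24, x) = 4*x^2 - 24*x + C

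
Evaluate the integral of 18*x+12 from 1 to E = -25 + (-3*E - 2)^2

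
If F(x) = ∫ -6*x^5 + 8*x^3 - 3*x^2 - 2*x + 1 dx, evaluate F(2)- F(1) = -42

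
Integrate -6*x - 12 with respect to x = -3*x^2 - 12*x + C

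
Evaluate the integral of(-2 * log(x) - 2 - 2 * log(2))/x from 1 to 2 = -3*log(2)^2 - 2*log(2)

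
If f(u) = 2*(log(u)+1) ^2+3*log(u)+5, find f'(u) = (4*log(u) + 7)/u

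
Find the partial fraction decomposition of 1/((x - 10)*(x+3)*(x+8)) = 1/(90*(x + 8)) - 1/(65*(x + 3)) + 1/(234*(x - 10))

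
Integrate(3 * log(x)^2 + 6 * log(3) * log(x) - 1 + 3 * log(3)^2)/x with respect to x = log(3*x)^3 - log(3*x) + C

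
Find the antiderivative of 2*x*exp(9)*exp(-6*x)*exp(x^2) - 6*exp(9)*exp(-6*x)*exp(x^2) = exp((x - 3)^2) + C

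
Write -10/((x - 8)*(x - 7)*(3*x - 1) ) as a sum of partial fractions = -9/(46*(3*x - 1)) + 1/(2*(x - 7)) - 10/(23*(x - 8))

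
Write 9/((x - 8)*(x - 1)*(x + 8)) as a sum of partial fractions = 1/(16*(x + 8)) - 1/(7*(x - 1)) + 9/(112*(x - 8))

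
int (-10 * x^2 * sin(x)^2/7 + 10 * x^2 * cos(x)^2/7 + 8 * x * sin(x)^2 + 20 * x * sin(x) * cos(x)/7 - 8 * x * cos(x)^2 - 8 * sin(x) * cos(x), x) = x*(5*x - 28)*sin(2*x)/7 + C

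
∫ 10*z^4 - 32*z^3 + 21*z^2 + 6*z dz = 2*z^5 - 8*z^4 + 7*z^3 + 3*z^2 + C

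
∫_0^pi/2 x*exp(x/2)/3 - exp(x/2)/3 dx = (-2 + pi/3)*exp(pi/4) + 2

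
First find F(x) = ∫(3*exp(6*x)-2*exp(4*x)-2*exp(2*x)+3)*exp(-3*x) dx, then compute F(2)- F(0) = -exp(-2) + exp(2) + (-exp(-2) + exp(2))^3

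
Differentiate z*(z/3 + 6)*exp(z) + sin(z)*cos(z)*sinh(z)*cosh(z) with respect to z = z^2*exp(z)/3 + 20*z*exp(z)/3 + 6*exp(z) + sin(2*z)*cosh(2*z)/2 + cos(2*z)*sinh(2*z)/2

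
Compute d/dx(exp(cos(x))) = -exp(cos(x))*sin(x)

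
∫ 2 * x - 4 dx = x^2 - 4*x + C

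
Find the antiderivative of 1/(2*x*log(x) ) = log(2*log(x))/2 + C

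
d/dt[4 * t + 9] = 4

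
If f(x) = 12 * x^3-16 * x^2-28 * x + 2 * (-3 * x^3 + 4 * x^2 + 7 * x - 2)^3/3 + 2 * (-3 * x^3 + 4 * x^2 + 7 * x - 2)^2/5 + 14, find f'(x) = -162*x^8 + 576*x^7 + 210*x^6 - 9772*x^5/5 + 82*x^4 + 9712*x^3/5 + 298*x^2/5 - 1668*x/5 + 84/5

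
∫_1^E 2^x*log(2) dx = -2 + 2^E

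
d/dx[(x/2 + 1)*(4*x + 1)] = 4*x + 9/2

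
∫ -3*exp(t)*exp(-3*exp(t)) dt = exp(-3*exp(t)) + C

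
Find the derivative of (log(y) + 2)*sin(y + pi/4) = (y*log(y)*cos(y + pi/4) + 2*y*cos(y + pi/4) + sin(y + pi/4))/y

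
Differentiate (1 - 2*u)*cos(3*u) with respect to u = 6*u*sin(3*u) - 3*sin(3*u) - 2*cos(3*u)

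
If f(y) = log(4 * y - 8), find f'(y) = 1/(y - 2)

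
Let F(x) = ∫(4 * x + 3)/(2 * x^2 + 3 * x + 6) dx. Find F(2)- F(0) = -log(6) + log(20)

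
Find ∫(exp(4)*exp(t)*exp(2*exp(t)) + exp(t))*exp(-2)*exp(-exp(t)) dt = 2*sinh(exp(t) + 2) + C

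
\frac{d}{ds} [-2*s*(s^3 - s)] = -8*s^3 + 4*s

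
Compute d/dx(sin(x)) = cos(x)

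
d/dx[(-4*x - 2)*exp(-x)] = (4*x - 2)*exp(-x)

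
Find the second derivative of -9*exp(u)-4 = -9*exp(u)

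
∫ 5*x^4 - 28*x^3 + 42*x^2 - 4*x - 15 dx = x^5 - 7*x^4 + 14*x^3 - 2*x^2 - 15*x + C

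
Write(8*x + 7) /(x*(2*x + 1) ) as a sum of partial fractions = -6/(2*x + 1) + 7/x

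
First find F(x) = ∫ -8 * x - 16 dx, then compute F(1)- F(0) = -20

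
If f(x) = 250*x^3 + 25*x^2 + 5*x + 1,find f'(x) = 750*x^2 + 50*x + 5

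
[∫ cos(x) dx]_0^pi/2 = 1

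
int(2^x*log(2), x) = 2^x + C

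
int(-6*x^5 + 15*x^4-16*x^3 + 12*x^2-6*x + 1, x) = -x^6 + 3*x^5 - 4*x^4 + 4*x^3 - 3*x^2 + x + C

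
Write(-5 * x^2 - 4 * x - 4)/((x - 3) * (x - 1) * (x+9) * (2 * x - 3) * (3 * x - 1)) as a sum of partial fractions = 477/(3136*(3*x - 1)) + 340/(441*(2*x - 3)) - 373/(70560*(x + 9)) - 13/(40*(x - 1)) - 61/(576*(x - 3))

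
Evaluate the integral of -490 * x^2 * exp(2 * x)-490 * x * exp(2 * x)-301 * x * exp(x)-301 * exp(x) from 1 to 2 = -5*(4 + 14*exp(2))^2 - 42*exp(2) + 21*E + 5*(4 + 7*E)^2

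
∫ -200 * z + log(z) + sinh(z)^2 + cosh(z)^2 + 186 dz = -100*z^2 + z*log(z) + 185*z + sinh(2*z)/2 + C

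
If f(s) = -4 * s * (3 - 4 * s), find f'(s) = 32*s - 12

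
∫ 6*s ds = 3*s^2 + C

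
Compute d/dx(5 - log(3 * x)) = -1/x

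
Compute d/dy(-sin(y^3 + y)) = -(3*y^2 + 1)*cos(y*(y^2 + 1))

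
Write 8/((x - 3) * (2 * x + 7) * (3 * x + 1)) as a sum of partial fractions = -36/(95*(3*x + 1)) + 32/(247*(2*x + 7)) + 4/(65*(x - 3))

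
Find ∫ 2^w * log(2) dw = 2^w + C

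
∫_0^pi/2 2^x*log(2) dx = -1 + 2^(pi/2)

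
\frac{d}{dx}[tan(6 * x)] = 6/cos(6*x)^2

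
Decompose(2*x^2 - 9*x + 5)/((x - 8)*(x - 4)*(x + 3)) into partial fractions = 50/(77*(x + 3)) - 1/(28*(x - 4)) + 61/(44*(x - 8))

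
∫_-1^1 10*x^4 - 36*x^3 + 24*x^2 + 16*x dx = 20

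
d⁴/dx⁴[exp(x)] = exp(x)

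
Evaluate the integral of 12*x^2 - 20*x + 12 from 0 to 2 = 16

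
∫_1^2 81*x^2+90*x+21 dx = 345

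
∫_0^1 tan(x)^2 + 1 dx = tan(1)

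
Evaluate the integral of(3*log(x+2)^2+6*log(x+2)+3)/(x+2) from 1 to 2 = -(1 + log(3))^3 + (1 + log(4))^3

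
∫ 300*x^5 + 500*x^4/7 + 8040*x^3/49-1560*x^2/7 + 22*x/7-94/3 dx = 50*x^6 + 100*x^5/7 + 2010*x^4/49 - 520*x^3/7 + 11*x^2/7 - 94*x/3 + C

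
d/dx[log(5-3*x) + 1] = 3/(3*x - 5)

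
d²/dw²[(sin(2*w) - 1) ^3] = -12*sin(2*w)^3 + 24*sin(2*w)^2 + 24*sin(2*w)*cos(2*w)^2 - 12*sin(2*w) - 24*cos(2*w)^2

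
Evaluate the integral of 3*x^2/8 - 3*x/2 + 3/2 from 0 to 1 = 7/8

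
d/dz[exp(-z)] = -exp(-z)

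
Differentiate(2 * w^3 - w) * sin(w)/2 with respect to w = w^3*cos(w) + 3*w^2*sin(w) - w*cos(w)/2 - sin(w)/2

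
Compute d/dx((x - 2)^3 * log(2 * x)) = (3*x^3*log(x) + x^3 + 3*x^3*log(2) - 12*x^2*log(x) - 12*x^2*log(2) - 6*x^2 + 12*x*log(x) + 12*x*log(2) + 12*x - 8)/x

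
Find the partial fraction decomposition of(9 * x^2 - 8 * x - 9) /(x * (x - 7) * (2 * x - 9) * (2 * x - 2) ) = -61/(35*(2*x - 9)) - 2/(21*(x - 1)) + 94/(105*(x - 7)) + 1/(14*x)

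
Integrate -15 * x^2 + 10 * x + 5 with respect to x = -5*x^3 + 5*x^2 + 5*x + C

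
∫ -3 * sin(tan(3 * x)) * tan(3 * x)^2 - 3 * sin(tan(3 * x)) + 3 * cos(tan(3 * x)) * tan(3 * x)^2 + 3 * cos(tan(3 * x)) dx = sqrt(2)*sin(tan(3*x) + pi/4) + C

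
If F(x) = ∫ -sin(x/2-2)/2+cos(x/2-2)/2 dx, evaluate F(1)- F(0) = -sin(3/2) + cos(3/2) - cos(2) + sin(2)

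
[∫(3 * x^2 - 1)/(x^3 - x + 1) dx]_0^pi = log(-pi + 1 + pi^3)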